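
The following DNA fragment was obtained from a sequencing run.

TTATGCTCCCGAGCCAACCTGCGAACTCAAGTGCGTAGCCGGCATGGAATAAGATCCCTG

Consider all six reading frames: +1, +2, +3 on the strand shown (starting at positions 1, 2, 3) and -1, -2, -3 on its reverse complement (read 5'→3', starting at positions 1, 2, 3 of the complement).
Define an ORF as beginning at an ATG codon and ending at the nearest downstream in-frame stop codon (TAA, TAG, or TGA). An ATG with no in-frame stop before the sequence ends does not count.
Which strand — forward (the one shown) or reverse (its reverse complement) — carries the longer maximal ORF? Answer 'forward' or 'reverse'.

reverse

Reverse complement (5'→3'): CAGGGATCTTATTCCATGCCGGCTACGCACTTGAGTTCGCAGGTTGGCTCGGGAGCATAA
Frame +1: TTA TGC TCC CGA GCC AAC CTG CGA ACT CAA GTG CGT AGC CGG CAT GGA ATA AGA TCC CTG — no ATG→stop ORF.
Frame +2: TAT GCT CCC GAG CCA ACC TGC GAA CTC AAG TGC GTA GCC GGC ATG GAA TAA GAT CCC — ATG at 44, stop TAA at 50 → 9 nt.
Frame +3: ATG CTC CCG AGC CAA CCT GCG AAC TCA AGT GCG TAG CCG GCA TGG AAT AAG ATC CCT — ATG at 3, stop TAG at 36 → 36 nt.
Frame -1: CAG GGA TCT TAT TCC ATG CCG GCT ACG CAC TTG AGT TCG CAG GTT GGC TCG GGA GCA TAA — ATG at 16, stop TAA at 58 → 45 nt.
Frame -2: AGG GAT CTT ATT CCA TGC CGG CTA CGC ACT TGA GTT CGC AGG TTG GCT CGG GAG CAT — no ATG→stop ORF.
Frame -3: GGG ATC TTA TTC CAT GCC GGC TAC GCA CTT GAG TTC GCA GGT TGG CTC GGG AGC ATA — no ATG→stop ORF.
Forward-strand max 36 nt; reverse-strand max 45 nt. The reverse strand has the longer ORF.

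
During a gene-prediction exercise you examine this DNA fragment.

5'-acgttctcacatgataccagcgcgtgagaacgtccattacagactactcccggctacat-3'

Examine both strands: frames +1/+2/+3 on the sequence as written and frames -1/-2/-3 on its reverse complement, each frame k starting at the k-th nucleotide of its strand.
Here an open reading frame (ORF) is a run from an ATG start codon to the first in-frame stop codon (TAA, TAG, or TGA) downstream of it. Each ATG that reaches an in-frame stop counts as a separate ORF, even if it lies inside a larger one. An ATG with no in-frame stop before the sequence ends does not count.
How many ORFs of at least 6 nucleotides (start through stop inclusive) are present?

Reverse complement (5'→3'): ATGTAGCCGGGAGTAGTCTGTAATGGACGTTCTCACGCGCTGGTATCATGTGAGAACGT
Frame +1: ACG TTC TCA CAT GAT ACC AGC GCG TGA GAA CGT CCA TTA CAG ACT ACT CCC GGC TAC — no ATG→stop ORF.
Frame +2: CGT TCT CAC ATG ATA CCA GCG CGT GAG AAC GTC CAT TAC AGA CTA CTC CCG GCT ACA — no ATG→stop ORF.
Frame +3: GTT CTC ACA TGA TAC CAG CGC GTG AGA ACG TCC ATT ACA GAC TAC TCC CGG CTA CAT — no ATG→stop ORF.
Frame -1: ATG TAG CCG GGA GTA GTC TGT AAT GGA CGT TCT CAC GCG CTG GTA TCA TGT GAG AAC — ATG at 1, stop TAG at 4 → 6 nt.
Frame -2: TGT AGC CGG GAG TAG TCT GTA ATG GAC GTT CTC ACG CGC TGG TAT CAT GTG AGA ACG — no ATG→stop ORF.
Frame -3: GTA GCC GGG AGT AGT CTG TAA TGG ACG TTC TCA CGC GCT GGT ATC ATG TGA GAA CGT — ATG at 48, stop TGA at 51 → 6 nt.
ORFs ≥ 6 nucleotides: frame -1 1–6 (6 nucleotides), frame -3 48–53 (6 nucleotides). Count = 2.

2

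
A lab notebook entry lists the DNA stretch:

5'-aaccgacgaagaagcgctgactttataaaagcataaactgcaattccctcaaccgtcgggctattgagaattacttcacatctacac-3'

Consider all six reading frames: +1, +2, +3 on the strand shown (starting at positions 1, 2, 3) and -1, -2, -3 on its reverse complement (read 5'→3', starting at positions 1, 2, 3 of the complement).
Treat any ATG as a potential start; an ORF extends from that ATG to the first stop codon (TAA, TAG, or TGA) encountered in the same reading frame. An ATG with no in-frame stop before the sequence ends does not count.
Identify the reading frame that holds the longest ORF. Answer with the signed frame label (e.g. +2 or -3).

Reverse complement (5'→3'): GTGTAGATGTGAAGTAATTCTCAATAGCCCGACGGTTGAGGGAATTGCAGTTTATGCTTTTATAAAGTCAGCGCTTCTTCGTCGGTT
Frame +1: AAC CGA CGA AGA AGC GCT GAC TTT ATA AAA GCA TAA ACT GCA ATT CCC TCA ACC GTC GGG CTA TTG AGA ATT ACT TCA CAT CTA CAC — no ATG→stop ORF.
Frame +2: ACC GAC GAA GAA GCG CTG ACT TTA TAA AAG CAT AAA CTG CAA TTC CCT CAA CCG TCG GGC TAT TGA GAA TTA CTT CAC ATC TAC — no ATG→stop ORF.
Frame +3: CCG ACG AAG AAG CGC TGA CTT TAT AAA AGC ATA AAC TGC AAT TCC CTC AAC CGT CGG GCT ATT GAG AAT TAC TTC ACA TCT ACA — no ATG→stop ORF.
Frame -1: GTG TAG ATG TGA AGT AAT TCT CAA TAG CCC GAC GGT TGA GGG AAT TGC AGT TTA TGC TTT TAT AAA GTC AGC GCT TCT TCG TCG GTT — ATG at 7, stop TGA at 10 → 6 nt.
Frame -2: TGT AGA TGT GAA GTA ATT CTC AAT AGC CCG ACG GTT GAG GGA ATT GCA GTT TAT GCT TTT ATA AAG TCA GCG CTT CTT CGT CGG — no ATG→stop ORF.
Frame -3: GTA GAT GTG AAG TAA TTC TCA ATA GCC CGA CGG TTG AGG GAA TTG CAG TTT ATG CTT TTA TAA AGT CAG CGC TTC TTC GTC GGT — ATG at 54, stop TAA at 63 → 12 nt.
Longest ORF is 12 nt in frame -3 (positions 54–65).

-3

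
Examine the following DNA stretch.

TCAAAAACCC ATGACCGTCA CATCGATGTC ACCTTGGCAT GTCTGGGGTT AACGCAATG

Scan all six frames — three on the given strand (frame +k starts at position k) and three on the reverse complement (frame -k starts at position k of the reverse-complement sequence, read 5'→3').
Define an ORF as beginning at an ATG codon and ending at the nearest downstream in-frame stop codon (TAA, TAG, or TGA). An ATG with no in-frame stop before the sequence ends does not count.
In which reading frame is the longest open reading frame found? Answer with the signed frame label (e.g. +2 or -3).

Reverse complement (5'→3'): CATTGCGTTAACCCCAGACATGCCAAGGTGACATCGATGTGACGGTCATGGGTTTTTGA
Frame +1: TCA AAA ACC CAT GAC CGT CAC ATC GAT GTC ACC TTG GCA TGT CTG GGG TTA ACG CAA — no ATG→stop ORF.
Frame +2: CAA AAA CCC ATG ACC GTC ACA TCG ATG TCA CCT TGG CAT GTC TGG GGT TAA CGC AAT — ATG at 11, stop TAA at 50 → 42 nt; ATG at 26, stop TAA at 50 → 27 nt.
Frame +3: AAA AAC CCA TGA CCG TCA CAT CGA TGT CAC CTT GGC ATG TCT GGG GTT AAC GCA ATG — no ATG→stop ORF.
Frame -1: CAT TGC GTT AAC CCC AGA CAT GCC AAG GTG ACA TCG ATG TGA CGG TCA TGG GTT TTT — ATG at 37, stop TGA at 40 → 6 nt.
Frame -2: ATT GCG TTA ACC CCA GAC ATG CCA AGG TGA CAT CGA TGT GAC GGT CAT GGG TTT TTG — ATG at 20, stop TGA at 29 → 12 nt.
Frame -3: TTG CGT TAA CCC CAG ACA TGC CAA GGT GAC ATC GAT GTG ACG GTC ATG GGT TTT TGA — ATG at 48, stop TGA at 57 → 12 nt.
Longest ORF is 42 nt in frame +2 (positions 11–52).

+2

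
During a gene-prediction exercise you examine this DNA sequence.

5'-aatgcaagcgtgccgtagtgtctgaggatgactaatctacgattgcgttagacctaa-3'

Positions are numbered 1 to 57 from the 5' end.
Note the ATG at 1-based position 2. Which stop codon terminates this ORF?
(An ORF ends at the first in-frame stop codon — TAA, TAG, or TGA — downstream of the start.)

TGA

Codons from position 2: ATG (2–4), CAA (5–7), GCG (8–10), TGC (11–13), CGT (14–16), AGT (17–19), GTC (20–22), TGA (23–25).
The first in-frame stop codon is TGA.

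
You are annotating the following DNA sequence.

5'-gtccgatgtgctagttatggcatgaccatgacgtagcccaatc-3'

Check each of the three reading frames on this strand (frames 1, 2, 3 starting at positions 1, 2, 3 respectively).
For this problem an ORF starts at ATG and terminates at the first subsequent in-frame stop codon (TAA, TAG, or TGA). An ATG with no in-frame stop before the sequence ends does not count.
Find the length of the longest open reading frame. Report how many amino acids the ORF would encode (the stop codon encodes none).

Frame 1: GTC CGA TGT GCT AGT TAT GGC ATG ACC ATG ACG TAG CCC AAT — ATG at 22, stop TAG at 34 → 15 nt; ATG at 28, stop TAG at 34 → 9 nt.
Frame 2: TCC GAT GTG CTA GTT ATG GCA TGA CCA TGA CGT AGC CCA ATC — ATG at 17, stop TGA at 23 → 9 nt.
Frame 3: CCG ATG TGC TAG TTA TGG CAT GAC CAT GAC GTA GCC CAA — ATG at 6, stop TAG at 12 → 9 nt.
Longest: frame 1, positions 22–36, 15 nt = 5 codons = 4 aa. → 4 amino acids.

4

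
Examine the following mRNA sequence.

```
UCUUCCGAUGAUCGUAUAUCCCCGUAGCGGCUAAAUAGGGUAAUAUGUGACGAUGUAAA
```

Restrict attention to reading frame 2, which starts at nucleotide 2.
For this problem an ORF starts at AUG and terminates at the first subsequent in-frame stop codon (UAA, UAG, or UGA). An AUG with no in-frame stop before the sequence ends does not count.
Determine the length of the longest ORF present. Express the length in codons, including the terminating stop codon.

9

Frame 2: CUU CCG AUG AUC GUA UAU CCC CGU AGC GGC UAA AUA GGG UAA UAU GUG ACG AUG UAA — AUG at 8, stop UAA at 32 → 27 nt; AUG at 53, stop UAA at 56 → 6 nt.
Longest: frame 2, positions 8–34, 27 nt = 9 codons = 8 aa. → 9 codons.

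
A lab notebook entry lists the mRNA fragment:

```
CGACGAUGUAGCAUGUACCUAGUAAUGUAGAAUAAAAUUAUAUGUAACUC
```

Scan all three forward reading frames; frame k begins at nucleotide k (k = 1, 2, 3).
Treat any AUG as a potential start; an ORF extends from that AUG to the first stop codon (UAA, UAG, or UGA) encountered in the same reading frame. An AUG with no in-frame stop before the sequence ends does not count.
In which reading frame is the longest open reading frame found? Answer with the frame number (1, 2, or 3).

Frame 1: CGA CGA UGU AGC AUG UAC CUA GUA AUG UAG AAU AAA AUU AUA UGU AAC — AUG at 13, stop UAG at 28 → 18 nt; AUG at 25, stop UAG at 28 → 6 nt.
Frame 2: GAC GAU GUA GCA UGU ACC UAG UAA UGU AGA AUA AAA UUA UAU GUA ACU — no AUG→stop ORF.
Frame 3: ACG AUG UAG CAU GUA CCU AGU AAU GUA GAA UAA AAU UAU AUG UAA CUC — AUG at 6, stop UAG at 9 → 6 nt; AUG at 42, stop UAA at 45 → 6 nt.
Longest ORF is 18 nt in frame 1 (positions 13–30).

1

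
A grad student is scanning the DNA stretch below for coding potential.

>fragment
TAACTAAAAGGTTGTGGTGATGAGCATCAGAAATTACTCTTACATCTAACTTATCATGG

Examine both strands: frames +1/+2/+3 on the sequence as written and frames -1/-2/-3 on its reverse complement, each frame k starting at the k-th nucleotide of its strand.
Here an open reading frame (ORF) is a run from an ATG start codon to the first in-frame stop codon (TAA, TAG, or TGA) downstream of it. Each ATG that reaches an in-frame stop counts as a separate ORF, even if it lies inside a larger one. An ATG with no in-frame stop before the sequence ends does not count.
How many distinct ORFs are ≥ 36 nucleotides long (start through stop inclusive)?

Reverse complement (5'→3'): CCATGATAAGTTAGATGTAAGAGTAATTTCTGATGCTCATCACCACAACCTTTTAGTTA
Frame +1: TAA CTA AAA GGT TGT GGT GAT GAG CAT CAG AAA TTA CTC TTA CAT CTA ACT TAT CAT — no ATG→stop ORF.
Frame +2: AAC TAA AAG GTT GTG GTG ATG AGC ATC AGA AAT TAC TCT TAC ATC TAA CTT ATC ATG — ATG at 20, stop TAA at 47 → 30 nt.
Frame +3: ACT AAA AGG TTG TGG TGA TGA GCA TCA GAA ATT ACT CTT ACA TCT AAC TTA TCA TGG — no ATG→stop ORF.
Frame -1: CCA TGA TAA GTT AGA TGT AAG AGT AAT TTC TGA TGC TCA TCA CCA CAA CCT TTT AGT — no ATG→stop ORF.
Frame -2: CAT GAT AAG TTA GAT GTA AGA GTA ATT TCT GAT GCT CAT CAC CAC AAC CTT TTA GTT — no ATG→stop ORF.
Frame -3: ATG ATA AGT TAG ATG TAA GAG TAA TTT CTG ATG CTC ATC ACC ACA ACC TTT TAG TTA — ATG at 3, stop TAG at 12 → 12 nt; ATG at 15, stop TAA at 18 → 6 nt; ATG at 33, stop TAG at 54 → 24 nt.
No ORF reaches 36 nucleotides. Count = 0.

0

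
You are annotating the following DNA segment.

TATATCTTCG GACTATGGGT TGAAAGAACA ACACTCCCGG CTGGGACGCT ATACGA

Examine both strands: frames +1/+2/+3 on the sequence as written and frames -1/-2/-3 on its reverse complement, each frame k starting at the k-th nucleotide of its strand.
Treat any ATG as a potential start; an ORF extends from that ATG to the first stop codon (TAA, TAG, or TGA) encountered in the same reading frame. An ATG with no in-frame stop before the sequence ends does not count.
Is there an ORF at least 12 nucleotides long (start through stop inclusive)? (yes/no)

Reverse complement (5'→3'): TCGTATAGCGTCCCAGCCGGGAGTGTTGTTCTTTCAACCCATAGTCCGAAGATATA
Frame +1: TAT ATC TTC GGA CTA TGG GTT GAA AGA ACA ACA CTC CCG GCT GGG ACG CTA TAC — no ATG→stop ORF.
Frame +2: ATA TCT TCG GAC TAT GGG TTG AAA GAA CAA CAC TCC CGG CTG GGA CGC TAT ACG — no ATG→stop ORF.
Frame +3: TAT CTT CGG ACT ATG GGT TGA AAG AAC AAC ACT CCC GGC TGG GAC GCT ATA CGA — ATG at 15, stop TGA at 21 → 9 nt.
Frame -1: TCG TAT AGC GTC CCA GCC GGG AGT GTT GTT CTT TCA ACC CAT AGT CCG AAG ATA — no ATG→stop ORF.
Frame -2: CGT ATA GCG TCC CAG CCG GGA GTG TTG TTC TTT CAA CCC ATA GTC CGA AGA TAT — no ATG→stop ORF.
Frame -3: GTA TAG CGT CCC AGC CGG GAG TGT TGT TCT TTC AAC CCA TAG TCC GAA GAT ATA — no ATG→stop ORF.
Largest ORF found is 9 nucleotides < 12, so no.

no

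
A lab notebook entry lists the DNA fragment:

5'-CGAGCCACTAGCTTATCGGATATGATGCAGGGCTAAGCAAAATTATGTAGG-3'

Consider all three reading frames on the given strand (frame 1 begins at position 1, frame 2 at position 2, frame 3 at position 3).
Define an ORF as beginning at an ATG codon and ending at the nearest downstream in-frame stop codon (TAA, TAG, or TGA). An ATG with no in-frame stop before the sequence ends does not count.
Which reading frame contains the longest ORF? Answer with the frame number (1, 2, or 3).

Frame 1: CGA GCC ACT AGC TTA TCG GAT ATG ATG CAG GGC TAA GCA AAA TTA TGT AGG — ATG at 22, stop TAA at 34 → 15 nt; ATG at 25, stop TAA at 34 → 12 nt.
Frame 2: GAG CCA CTA GCT TAT CGG ATA TGA TGC AGG GCT AAG CAA AAT TAT GTA — no ATG→stop ORF.
Frame 3: AGC CAC TAG CTT ATC GGA TAT GAT GCA GGG CTA AGC AAA ATT ATG TAG — ATG at 45, stop TAG at 48 → 6 nt.
Longest ORF is 15 nt in frame 1 (positions 22–36).

1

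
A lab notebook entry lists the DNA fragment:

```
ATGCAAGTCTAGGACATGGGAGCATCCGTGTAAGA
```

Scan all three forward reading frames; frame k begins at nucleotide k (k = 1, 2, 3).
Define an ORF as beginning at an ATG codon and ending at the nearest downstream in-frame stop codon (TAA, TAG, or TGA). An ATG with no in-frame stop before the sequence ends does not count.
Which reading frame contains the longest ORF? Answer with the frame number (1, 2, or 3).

Frame 1: ATG CAA GTC TAG GAC ATG GGA GCA TCC GTG TAA — ATG at 1, stop TAG at 10 → 12 nt; ATG at 16, stop TAA at 31 → 18 nt.
Frame 2: TGC AAG TCT AGG ACA TGG GAG CAT CCG TGT AAG — no ATG→stop ORF.
Frame 3: GCA AGT CTA GGA CAT GGG AGC ATC CGT GTA AGA — no ATG→stop ORF.
Longest ORF is 18 nt in frame 1 (positions 16–33).

1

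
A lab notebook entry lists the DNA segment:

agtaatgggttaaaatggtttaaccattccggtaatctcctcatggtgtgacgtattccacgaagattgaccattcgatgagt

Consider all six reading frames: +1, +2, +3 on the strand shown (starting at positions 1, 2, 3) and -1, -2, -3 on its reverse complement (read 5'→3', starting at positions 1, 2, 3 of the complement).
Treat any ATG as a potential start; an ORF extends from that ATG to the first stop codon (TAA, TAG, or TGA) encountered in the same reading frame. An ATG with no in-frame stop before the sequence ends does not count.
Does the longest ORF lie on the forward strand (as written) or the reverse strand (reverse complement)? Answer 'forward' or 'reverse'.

reverse

Reverse complement (5'→3'): ACTCATCGAATGGTCAATCTTCGTGGAATACGTCACACCATGAGGAGATTACCGGAATGGTTAAACCATTTTAACCCATTACT
Frame +1: AGT AAT GGG TTA AAA TGG TTT AAC CAT TCC GGT AAT CTC CTC ATG GTG TGA CGT ATT CCA CGA AGA TTG ACC ATT CGA TGA — ATG at 43, stop TGA at 49 → 9 nt.
Frame +2: GTA ATG GGT TAA AAT GGT TTA ACC ATT CCG GTA ATC TCC TCA TGG TGT GAC GTA TTC CAC GAA GAT TGA CCA TTC GAT GAG — ATG at 5, stop TAA at 11 → 9 nt.
Frame +3: TAA TGG GTT AAA ATG GTT TAA CCA TTC CGG TAA TCT CCT CAT GGT GTG ACG TAT TCC ACG AAG ATT GAC CAT TCG ATG AGT — ATG at 15, stop TAA at 21 → 9 nt.
Frame -1: ACT CAT CGA ATG GTC AAT CTT CGT GGA ATA CGT CAC ACC ATG AGG AGA TTA CCG GAA TGG TTA AAC CAT TTT AAC CCA TTA — no ATG→stop ORF.
Frame -2: CTC ATC GAA TGG TCA ATC TTC GTG GAA TAC GTC ACA CCA TGA GGA GAT TAC CGG AAT GGT TAA ACC ATT TTA ACC CAT TAC — no ATG→stop ORF.
Frame -3: TCA TCG AAT GGT CAA TCT TCG TGG AAT ACG TCA CAC CAT GAG GAG ATT ACC GGA ATG GTT AAA CCA TTT TAA CCC ATT ACT — ATG at 57, stop TAA at 72 → 18 nt.
Forward-strand max 9 nt; reverse-strand max 18 nt. The reverse strand has the longer ORF.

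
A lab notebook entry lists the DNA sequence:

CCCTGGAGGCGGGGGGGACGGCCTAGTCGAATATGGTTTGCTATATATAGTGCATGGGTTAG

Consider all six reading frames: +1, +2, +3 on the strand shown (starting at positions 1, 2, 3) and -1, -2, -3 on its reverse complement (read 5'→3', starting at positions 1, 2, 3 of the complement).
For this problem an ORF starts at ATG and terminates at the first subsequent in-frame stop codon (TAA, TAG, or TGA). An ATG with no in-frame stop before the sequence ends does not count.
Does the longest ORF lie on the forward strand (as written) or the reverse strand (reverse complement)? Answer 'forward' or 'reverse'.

Reverse complement (5'→3'): CTAACCCATGCACTATATATAGCAAACCATATTCGACTAGGCCGTCCCCCCCGCCTCCAGGG
Frame +1: CCC TGG AGG CGG GGG GGA CGG CCT AGT CGA ATA TGG TTT GCT ATA TAT AGT GCA TGG GTT — no ATG→stop ORF.
Frame +2: CCT GGA GGC GGG GGG GAC GGC CTA GTC GAA TAT GGT TTG CTA TAT ATA GTG CAT GGG TTA — no ATG→stop ORF.
Frame +3: CTG GAG GCG GGG GGG ACG GCC TAG TCG AAT ATG GTT TGC TAT ATA TAG TGC ATG GGT TAG — ATG at 33, stop TAG at 48 → 18 nt; ATG at 54, stop TAG at 60 → 9 nt.
Frame -1: CTA ACC CAT GCA CTA TAT ATA GCA AAC CAT ATT CGA CTA GGC CGT CCC CCC CGC CTC CAG — no ATG→stop ORF.
Frame -2: TAA CCC ATG CAC TAT ATA TAG CAA ACC ATA TTC GAC TAG GCC GTC CCC CCC GCC TCC AGG — ATG at 8, stop TAG at 20 → 15 nt.
Frame -3: AAC CCA TGC ACT ATA TAT AGC AAA CCA TAT TCG ACT AGG CCG TCC CCC CCG CCT CCA GGG — no ATG→stop ORF.
Forward-strand max 18 nt; reverse-strand max 15 nt. The forward strand has the longer ORF.

forward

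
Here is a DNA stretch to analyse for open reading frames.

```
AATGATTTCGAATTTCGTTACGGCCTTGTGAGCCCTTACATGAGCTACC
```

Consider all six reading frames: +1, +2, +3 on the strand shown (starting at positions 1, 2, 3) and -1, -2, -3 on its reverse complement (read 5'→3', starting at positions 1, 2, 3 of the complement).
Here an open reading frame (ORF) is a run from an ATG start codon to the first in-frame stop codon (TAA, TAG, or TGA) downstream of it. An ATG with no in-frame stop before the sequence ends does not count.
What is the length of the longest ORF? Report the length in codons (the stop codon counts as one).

Reverse complement (5'→3'): GGTAGCTCATGTAAGGGCTCACAAGGCCGTAACGAAATTCGAAATCATT
Frame +1: AAT GAT TTC GAA TTT CGT TAC GGC CTT GTG AGC CCT TAC ATG AGC TAC — no ATG→stop ORF.
Frame +2: ATG ATT TCG AAT TTC GTT ACG GCC TTG TGA GCC CTT ACA TGA GCT ACC — ATG at 2, stop TGA at 29 → 30 nt.
Frame +3: TGA TTT CGA ATT TCG TTA CGG CCT TGT GAG CCC TTA CAT GAG CTA — no ATG→stop ORF.
Frame -1: GGT AGC TCA TGT AAG GGC TCA CAA GGC CGT AAC GAA ATT CGA AAT CAT — no ATG→stop ORF.
Frame -2: GTA GCT CAT GTA AGG GCT CAC AAG GCC GTA ACG AAA TTC GAA ATC ATT — no ATG→stop ORF.
Frame -3: TAG CTC ATG TAA GGG CTC ACA AGG CCG TAA CGA AAT TCG AAA TCA — ATG at 9, stop TAA at 12 → 6 nt.
Longest: frame +2, positions 2–31, 30 nt = 10 codons = 9 aa. → 10 codons.

10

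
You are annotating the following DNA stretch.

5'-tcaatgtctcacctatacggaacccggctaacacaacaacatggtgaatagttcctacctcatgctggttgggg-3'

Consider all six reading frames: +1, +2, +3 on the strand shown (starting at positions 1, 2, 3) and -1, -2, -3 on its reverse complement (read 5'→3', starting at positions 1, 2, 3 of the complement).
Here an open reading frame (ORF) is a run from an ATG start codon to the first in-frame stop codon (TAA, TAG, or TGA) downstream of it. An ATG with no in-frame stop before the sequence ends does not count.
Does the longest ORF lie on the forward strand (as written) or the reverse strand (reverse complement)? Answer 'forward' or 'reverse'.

forward

Reverse complement (5'→3'): CCCCAACCAGCATGAGGTAGGAACTATTCACCATGTTGTTGTGTTAGCCGGGTTCCGTATAGGTGAGACATTGA
Frame +1: TCA ATG TCT CAC CTA TAC GGA ACC CGG CTA ACA CAA CAA CAT GGT GAA TAG TTC CTA CCT CAT GCT GGT TGG — ATG at 4, stop TAG at 49 → 48 nt.
Frame +2: CAA TGT CTC ACC TAT ACG GAA CCC GGC TAA CAC AAC AAC ATG GTG AAT AGT TCC TAC CTC ATG CTG GTT GGG — no ATG→stop ORF.
Frame +3: AAT GTC TCA CCT ATA CGG AAC CCG GCT AAC ACA ACA ACA TGG TGA ATA GTT CCT ACC TCA TGC TGG TTG GGG — no ATG→stop ORF.
Frame -1: CCC CAA CCA GCA TGA GGT AGG AAC TAT TCA CCA TGT TGT TGT GTT AGC CGG GTT CCG TAT AGG TGA GAC ATT — no ATG→stop ORF.
Frame -2: CCC AAC CAG CAT GAG GTA GGA ACT ATT CAC CAT GTT GTT GTG TTA GCC GGG TTC CGT ATA GGT GAG ACA TTG — no ATG→stop ORF.
Frame -3: CCA ACC AGC ATG AGG TAG GAA CTA TTC ACC ATG TTG TTG TGT TAG CCG GGT TCC GTA TAG GTG AGA CAT TGA — ATG at 12, stop TAG at 18 → 9 nt; ATG at 33, stop TAG at 45 → 15 nt.
Forward-strand max 48 nt; reverse-strand max 15 nt. The forward strand has the longer ORF.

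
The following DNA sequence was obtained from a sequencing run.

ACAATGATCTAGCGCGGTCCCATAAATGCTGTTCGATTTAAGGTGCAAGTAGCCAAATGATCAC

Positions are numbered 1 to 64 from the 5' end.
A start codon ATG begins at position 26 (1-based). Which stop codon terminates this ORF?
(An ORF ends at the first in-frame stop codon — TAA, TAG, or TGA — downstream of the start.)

TAG

Codons from position 26: ATG (26–28), CTG (29–31), TTC (32–34), GAT (35–37), TTA (38–40), AGG (41–43), TGC (44–46), AAG (47–49), TAG (50–52).
The first in-frame stop codon is TAG.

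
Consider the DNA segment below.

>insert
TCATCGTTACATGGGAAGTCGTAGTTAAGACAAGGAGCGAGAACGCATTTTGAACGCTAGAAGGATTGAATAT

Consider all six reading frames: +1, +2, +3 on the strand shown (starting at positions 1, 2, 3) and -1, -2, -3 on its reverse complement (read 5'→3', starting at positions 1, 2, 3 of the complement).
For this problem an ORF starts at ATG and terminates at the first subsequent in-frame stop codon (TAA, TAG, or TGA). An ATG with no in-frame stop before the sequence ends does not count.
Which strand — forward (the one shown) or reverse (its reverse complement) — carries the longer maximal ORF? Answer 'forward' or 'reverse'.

Reverse complement (5'→3'): ATATTCAATCCTTCTAGCGTTCAAAATGCGTTCTCGCTCCTTGTCTTAACTACGACTTCCCATGTAACGATGA
Frame +1: TCA TCG TTA CAT GGG AAG TCG TAG TTA AGA CAA GGA GCG AGA ACG CAT TTT GAA CGC TAG AAG GAT TGA ATA — no ATG→stop ORF.
Frame +2: CAT CGT TAC ATG GGA AGT CGT AGT TAA GAC AAG GAG CGA GAA CGC ATT TTG AAC GCT AGA AGG ATT GAA TAT — ATG at 11, stop TAA at 26 → 18 nt.
Frame +3: ATC GTT ACA TGG GAA GTC GTA GTT AAG ACA AGG AGC GAG AAC GCA TTT TGA ACG CTA GAA GGA TTG AAT — no ATG→stop ORF.
Frame -1: ATA TTC AAT CCT TCT AGC GTT CAA AAT GCG TTC TCG CTC CTT GTC TTA ACT ACG ACT TCC CAT GTA ACG ATG — no ATG→stop ORF.
Frame -2: TAT TCA ATC CTT CTA GCG TTC AAA ATG CGT TCT CGC TCC TTG TCT TAA CTA CGA CTT CCC ATG TAA CGA TGA — ATG at 26, stop TAA at 47 → 24 nt; ATG at 62, stop TAA at 65 → 6 nt.
Frame -3: ATT CAA TCC TTC TAG CGT TCA AAA TGC GTT CTC GCT CCT TGT CTT AAC TAC GAC TTC CCA TGT AAC GAT — no ATG→stop ORF.
Forward-strand max 18 nt; reverse-strand max 24 nt. The reverse strand has the longer ORF.

reverse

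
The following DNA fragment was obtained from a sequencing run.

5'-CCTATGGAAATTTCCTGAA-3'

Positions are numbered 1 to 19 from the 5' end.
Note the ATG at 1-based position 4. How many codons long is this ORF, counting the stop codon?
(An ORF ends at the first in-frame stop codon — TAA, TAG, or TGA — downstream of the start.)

5

Codons from position 4: ATG (4–6), GAA (7–9), ATT (10–12), TCC (13–15), TGA (16–18).
TGA is the first in-frame stop; that's 5 codons including the stop.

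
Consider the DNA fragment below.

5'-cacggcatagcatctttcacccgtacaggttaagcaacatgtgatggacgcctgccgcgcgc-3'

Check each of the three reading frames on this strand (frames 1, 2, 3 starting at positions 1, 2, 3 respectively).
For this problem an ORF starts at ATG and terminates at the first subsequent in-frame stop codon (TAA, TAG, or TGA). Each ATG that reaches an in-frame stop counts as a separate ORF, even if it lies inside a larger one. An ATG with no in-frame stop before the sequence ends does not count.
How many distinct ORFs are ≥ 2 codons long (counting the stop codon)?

Frame 1: CAC GGC ATA GCA TCT TTC ACC CGT ACA GGT TAA GCA ACA TGT GAT GGA CGC CTG CCG CGC — no ATG→stop ORF.
Frame 2: ACG GCA TAG CAT CTT TCA CCC GTA CAG GTT AAG CAA CAT GTG ATG GAC GCC TGC CGC GCG — no ATG→stop ORF.
Frame 3: CGG CAT AGC ATC TTT CAC CCG TAC AGG TTA AGC AAC ATG TGA TGG ACG CCT GCC GCG CGC — ATG at 39, stop TGA at 42 → 6 nt.
ORFs ≥ 2 codons: frame 3 39–44 (2 codons). Count = 1.

1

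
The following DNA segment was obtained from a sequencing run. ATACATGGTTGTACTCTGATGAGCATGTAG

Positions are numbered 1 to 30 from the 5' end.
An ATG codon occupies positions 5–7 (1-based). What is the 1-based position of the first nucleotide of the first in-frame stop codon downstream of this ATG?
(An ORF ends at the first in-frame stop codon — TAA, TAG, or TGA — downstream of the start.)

17

Codons from position 5: ATG (5–7), GTT (8–10), GTA (11–13), CTC (14–16), TGA (17–19).
TGA is a stop codon; it begins at position 17.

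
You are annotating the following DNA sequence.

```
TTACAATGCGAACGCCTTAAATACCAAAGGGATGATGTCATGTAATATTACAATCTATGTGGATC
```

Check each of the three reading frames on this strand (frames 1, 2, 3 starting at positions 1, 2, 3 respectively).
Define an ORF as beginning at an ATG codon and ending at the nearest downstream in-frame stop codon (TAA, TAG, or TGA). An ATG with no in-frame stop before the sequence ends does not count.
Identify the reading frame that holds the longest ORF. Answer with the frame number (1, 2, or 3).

Frame 1: TTA CAA TGC GAA CGC CTT AAA TAC CAA AGG GAT GAT GTC ATG TAA TAT TAC AAT CTA TGT GGA — ATG at 40, stop TAA at 43 → 6 nt.
Frame 2: TAC AAT GCG AAC GCC TTA AAT ACC AAA GGG ATG ATG TCA TGT AAT ATT ACA ATC TAT GTG GAT — no ATG→stop ORF.
Frame 3: ACA ATG CGA ACG CCT TAA ATA CCA AAG GGA TGA TGT CAT GTA ATA TTA CAA TCT ATG TGG ATC — ATG at 6, stop TAA at 18 → 15 nt.
Longest ORF is 15 nt in frame 3 (positions 6–20).

3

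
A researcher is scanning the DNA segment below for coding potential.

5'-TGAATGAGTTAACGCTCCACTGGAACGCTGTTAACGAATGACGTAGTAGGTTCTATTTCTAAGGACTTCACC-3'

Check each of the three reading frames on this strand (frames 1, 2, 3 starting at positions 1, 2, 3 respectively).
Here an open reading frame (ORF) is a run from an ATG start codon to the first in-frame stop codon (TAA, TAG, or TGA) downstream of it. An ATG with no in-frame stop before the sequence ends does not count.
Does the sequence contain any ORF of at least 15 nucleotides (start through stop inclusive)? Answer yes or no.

Frame 1: TGA ATG AGT TAA CGC TCC ACT GGA ACG CTG TTA ACG AAT GAC GTA GTA GGT TCT ATT TCT AAG GAC TTC ACC — ATG at 4, stop TAA at 10 → 9 nt.
Frame 2: GAA TGA GTT AAC GCT CCA CTG GAA CGC TGT TAA CGA ATG ACG TAG TAG GTT CTA TTT CTA AGG ACT TCA — ATG at 38, stop TAG at 44 → 9 nt.
Frame 3: AAT GAG TTA ACG CTC CAC TGG AAC GCT GTT AAC GAA TGA CGT AGT AGG TTC TAT TTC TAA GGA CTT CAC — no ATG→stop ORF.
Largest ORF found is 9 nucleotides < 15, so no.

no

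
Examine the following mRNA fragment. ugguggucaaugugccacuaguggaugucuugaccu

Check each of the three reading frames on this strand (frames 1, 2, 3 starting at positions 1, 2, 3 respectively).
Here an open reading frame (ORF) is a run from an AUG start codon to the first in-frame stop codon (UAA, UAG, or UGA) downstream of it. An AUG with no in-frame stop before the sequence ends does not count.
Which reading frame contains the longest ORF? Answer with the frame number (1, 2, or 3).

1

Frame 1: UGG UGG UCA AUG UGC CAC UAG UGG AUG UCU UGA CCU — AUG at 10, stop UAG at 19 → 12 nt; AUG at 25, stop UGA at 31 → 9 nt.
Frame 2: GGU GGU CAA UGU GCC ACU AGU GGA UGU CUU GAC — no AUG→stop ORF.
Frame 3: GUG GUC AAU GUG CCA CUA GUG GAU GUC UUG ACC — no AUG→stop ORF.
Longest ORF is 12 nt in frame 1 (positions 10–21).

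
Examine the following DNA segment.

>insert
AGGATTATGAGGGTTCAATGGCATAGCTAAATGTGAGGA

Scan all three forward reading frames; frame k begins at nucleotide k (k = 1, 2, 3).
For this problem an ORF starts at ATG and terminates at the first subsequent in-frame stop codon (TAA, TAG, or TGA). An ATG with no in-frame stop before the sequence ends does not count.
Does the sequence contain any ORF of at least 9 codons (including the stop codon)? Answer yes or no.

no

Frame 1: AGG ATT ATG AGG GTT CAA TGG CAT AGC TAA ATG TGA GGA — ATG at 7, stop TAA at 28 → 24 nt; ATG at 31, stop TGA at 34 → 6 nt.
Frame 2: GGA TTA TGA GGG TTC AAT GGC ATA GCT AAA TGT GAG — no ATG→stop ORF.
Frame 3: GAT TAT GAG GGT TCA ATG GCA TAG CTA AAT GTG AGG — ATG at 18, stop TAG at 24 → 9 nt.
Largest ORF found is 8 codons < 9, so no.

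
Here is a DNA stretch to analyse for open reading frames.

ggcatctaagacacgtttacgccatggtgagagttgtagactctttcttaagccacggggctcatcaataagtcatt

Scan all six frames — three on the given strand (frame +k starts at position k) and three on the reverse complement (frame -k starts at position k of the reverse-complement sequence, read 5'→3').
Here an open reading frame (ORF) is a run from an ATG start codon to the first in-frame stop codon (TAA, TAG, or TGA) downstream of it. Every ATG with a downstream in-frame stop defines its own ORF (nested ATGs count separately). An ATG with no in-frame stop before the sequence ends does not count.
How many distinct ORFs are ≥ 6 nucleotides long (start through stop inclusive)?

4

Reverse complement (5'→3'): AATGACTTATTGATGAGCCCCGTGGCTTAAGAAAGAGTCTACAACTCTCACCATGGCGTAAACGTGTCTTAGATGCC
Frame +1: GGC ATC TAA GAC ACG TTT ACG CCA TGG TGA GAG TTG TAG ACT CTT TCT TAA GCC ACG GGG CTC ATC AAT AAG TCA — no ATG→stop ORF.
Frame +2: GCA TCT AAG ACA CGT TTA CGC CAT GGT GAG AGT TGT AGA CTC TTT CTT AAG CCA CGG GGC TCA TCA ATA AGT CAT — no ATG→stop ORF.
Frame +3: CAT CTA AGA CAC GTT TAC GCC ATG GTG AGA GTT GTA GAC TCT TTC TTA AGC CAC GGG GCT CAT CAA TAA GTC ATT — ATG at 24, stop TAA at 69 → 48 nt.
Frame -1: AAT GAC TTA TTG ATG AGC CCC GTG GCT TAA GAA AGA GTC TAC AAC TCT CAC CAT GGC GTA AAC GTG TCT TAG ATG — ATG at 13, stop TAA at 28 → 18 nt.
Frame -2: ATG ACT TAT TGA TGA GCC CCG TGG CTT AAG AAA GAG TCT ACA ACT CTC ACC ATG GCG TAA ACG TGT CTT AGA TGC — ATG at 2, stop TGA at 11 → 12 nt; ATG at 53, stop TAA at 59 → 9 nt.
Frame -3: TGA CTT ATT GAT GAG CCC CGT GGC TTA AGA AAG AGT CTA CAA CTC TCA CCA TGG CGT AAA CGT GTC TTA GAT GCC — no ATG→stop ORF.
ORFs ≥ 6 nucleotides: frame +3 24–71 (48 nucleotides), frame -1 13–30 (18 nucleotides), frame -2 2–13 (12 nucleotides), frame -2 53–61 (9 nucleotides). Count = 4.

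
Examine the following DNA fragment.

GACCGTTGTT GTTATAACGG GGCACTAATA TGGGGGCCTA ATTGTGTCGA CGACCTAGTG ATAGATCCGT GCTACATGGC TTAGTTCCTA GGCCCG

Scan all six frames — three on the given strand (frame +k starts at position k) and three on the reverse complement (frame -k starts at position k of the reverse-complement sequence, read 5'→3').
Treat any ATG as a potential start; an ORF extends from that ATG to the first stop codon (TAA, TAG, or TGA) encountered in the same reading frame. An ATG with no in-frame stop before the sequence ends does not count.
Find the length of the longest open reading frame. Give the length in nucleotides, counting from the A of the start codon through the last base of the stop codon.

12

Reverse complement (5'→3'): CGGGCCTAGGAACTAAGCCATGTAGCACGGATCTATCACTAGGTCGTCGACACAATTAGGCCCCCATATTAGTGCCCCGTTATAACAACAACGGTC
Frame +1: GAC CGT TGT TGT TAT AAC GGG GCA CTA ATA TGG GGG CCT AAT TGT GTC GAC GAC CTA GTG ATA GAT CCG TGC TAC ATG GCT TAG TTC CTA GGC CCG — ATG at 76, stop TAG at 82 → 9 nt.
Frame +2: ACC GTT GTT GTT ATA ACG GGG CAC TAA TAT GGG GGC CTA ATT GTG TCG ACG ACC TAG TGA TAG ATC CGT GCT ACA TGG CTT AGT TCC TAG GCC — no ATG→stop ORF.
Frame +3: CCG TTG TTG TTA TAA CGG GGC ACT AAT ATG GGG GCC TAA TTG TGT CGA CGA CCT AGT GAT AGA TCC GTG CTA CAT GGC TTA GTT CCT AGG CCC — ATG at 30, stop TAA at 39 → 12 nt.
Frame -1: CGG GCC TAG GAA CTA AGC CAT GTA GCA CGG ATC TAT CAC TAG GTC GTC GAC ACA ATT AGG CCC CCA TAT TAG TGC CCC GTT ATA ACA ACA ACG GTC — no ATG→stop ORF.
Frame -2: GGG CCT AGG AAC TAA GCC ATG TAG CAC GGA TCT ATC ACT AGG TCG TCG ACA CAA TTA GGC CCC CAT ATT AGT GCC CCG TTA TAA CAA CAA CGG — ATG at 20, stop TAG at 23 → 6 nt.
Frame -3: GGC CTA GGA ACT AAG CCA TGT AGC ACG GAT CTA TCA CTA GGT CGT CGA CAC AAT TAG GCC CCC ATA TTA GTG CCC CGT TAT AAC AAC AAC GGT — no ATG→stop ORF.
Longest: frame +3, positions 30–41, 12 nt = 4 codons = 3 aa. → 12 nucleotides.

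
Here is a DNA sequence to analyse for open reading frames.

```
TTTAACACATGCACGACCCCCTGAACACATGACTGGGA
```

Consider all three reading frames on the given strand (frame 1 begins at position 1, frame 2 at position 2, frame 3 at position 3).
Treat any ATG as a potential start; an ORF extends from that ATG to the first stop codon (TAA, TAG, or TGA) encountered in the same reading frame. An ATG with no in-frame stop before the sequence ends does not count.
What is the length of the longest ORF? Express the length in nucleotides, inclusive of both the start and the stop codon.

24

Frame 1: TTT AAC ACA TGC ACG ACC CCC TGA ACA CAT GAC TGG — no ATG→stop ORF.
Frame 2: TTA ACA CAT GCA CGA CCC CCT GAA CAC ATG ACT GGG — no ATG→stop ORF.
Frame 3: TAA CAC ATG CAC GAC CCC CTG AAC ACA TGA CTG GGA — ATG at 9, stop TGA at 30 → 24 nt.
Longest: frame 3, positions 9–32, 24 nt = 8 codons = 7 aa. → 24 nucleotides.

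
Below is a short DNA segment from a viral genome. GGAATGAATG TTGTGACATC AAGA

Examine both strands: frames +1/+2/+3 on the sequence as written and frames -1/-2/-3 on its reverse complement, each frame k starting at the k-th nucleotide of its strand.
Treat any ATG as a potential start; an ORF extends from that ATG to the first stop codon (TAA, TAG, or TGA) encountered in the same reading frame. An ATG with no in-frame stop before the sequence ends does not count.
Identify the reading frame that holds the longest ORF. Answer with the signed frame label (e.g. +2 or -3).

Reverse complement (5'→3'): TCTTGATGTCACAACATTCATTCC
Frame +1: GGA ATG AAT GTT GTG ACA TCA AGA — no ATG→stop ORF.
Frame +2: GAA TGA ATG TTG TGA CAT CAA — ATG at 8, stop TGA at 14 → 9 nt.
Frame +3: AAT GAA TGT TGT GAC ATC AAG — no ATG→stop ORF.
Frame -1: TCT TGA TGT CAC AAC ATT CAT TCC — no ATG→stop ORF.
Frame -2: CTT GAT GTC ACA ACA TTC ATT — no ATG→stop ORF.
Frame -3: TTG ATG TCA CAA CAT TCA TTC — no ATG→stop ORF.
Longest ORF is 9 nt in frame +2 (positions 8–16).

+2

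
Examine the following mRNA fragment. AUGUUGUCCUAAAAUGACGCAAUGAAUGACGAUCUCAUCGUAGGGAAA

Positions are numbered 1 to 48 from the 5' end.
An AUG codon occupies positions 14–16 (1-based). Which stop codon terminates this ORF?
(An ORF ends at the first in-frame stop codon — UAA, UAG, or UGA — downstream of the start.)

Codons from position 14: AUG (14–16), ACG (17–19), CAA (20–22), UGA (23–25).
The first in-frame stop codon is UGA.

UGA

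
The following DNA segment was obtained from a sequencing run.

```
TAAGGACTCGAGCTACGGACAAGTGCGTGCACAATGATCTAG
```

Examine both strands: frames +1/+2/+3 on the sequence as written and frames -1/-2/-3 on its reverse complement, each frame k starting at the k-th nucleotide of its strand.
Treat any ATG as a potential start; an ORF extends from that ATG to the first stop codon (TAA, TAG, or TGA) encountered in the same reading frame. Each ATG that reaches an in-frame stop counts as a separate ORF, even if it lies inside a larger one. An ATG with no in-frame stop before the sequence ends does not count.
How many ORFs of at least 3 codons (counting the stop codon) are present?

Reverse complement (5'→3'): CTAGATCATTGTGCACGCACTTGTCCGTAGCTCGAGTCCTTA
Frame +1: TAA GGA CTC GAG CTA CGG ACA AGT GCG TGC ACA ATG ATC TAG — ATG at 34, stop TAG at 40 → 9 nt.
Frame +2: AAG GAC TCG AGC TAC GGA CAA GTG CGT GCA CAA TGA TCT — no ATG→stop ORF.
Frame +3: AGG ACT CGA GCT ACG GAC AAG TGC GTG CAC AAT GAT CTA — no ATG→stop ORF.
Frame -1: CTA GAT CAT TGT GCA CGC ACT TGT CCG TAG CTC GAG TCC TTA — no ATG→stop ORF.
Frame -2: TAG ATC ATT GTG CAC GCA CTT GTC CGT AGC TCG AGT CCT — no ATG→stop ORF.
Frame -3: AGA TCA TTG TGC ACG CAC TTG TCC GTA GCT CGA GTC CTT — no ATG→stop ORF.
ORFs ≥ 3 codons: frame +1 34–42 (3 codons). Count = 1.

1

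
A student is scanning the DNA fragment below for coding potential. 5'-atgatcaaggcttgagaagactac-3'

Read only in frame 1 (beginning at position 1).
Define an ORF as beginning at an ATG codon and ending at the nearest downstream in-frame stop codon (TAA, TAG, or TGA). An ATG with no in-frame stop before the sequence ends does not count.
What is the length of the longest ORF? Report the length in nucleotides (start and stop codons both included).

Frame 1: ATG ATC AAG GCT TGA GAA GAC TAC — ATG at 1, stop TGA at 13 → 15 nt.
Longest: frame 1, positions 1–15, 15 nt = 5 codons = 4 aa. → 15 nucleotides.

15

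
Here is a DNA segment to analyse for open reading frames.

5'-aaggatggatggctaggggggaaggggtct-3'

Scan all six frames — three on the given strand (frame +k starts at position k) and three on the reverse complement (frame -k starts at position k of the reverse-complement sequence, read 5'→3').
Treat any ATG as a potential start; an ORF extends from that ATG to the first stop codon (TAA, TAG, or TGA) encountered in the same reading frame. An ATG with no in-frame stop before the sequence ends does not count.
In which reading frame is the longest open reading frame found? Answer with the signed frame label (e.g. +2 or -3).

+2

Reverse complement (5'→3'): AGACCCCTTCCCCCCTAGCCATCCATCCTT
Frame +1: AAG GAT GGA TGG CTA GGG GGG AAG GGG TCT — no ATG→stop ORF.
Frame +2: AGG ATG GAT GGC TAG GGG GGA AGG GGT — ATG at 5, stop TAG at 14 → 12 nt.
Frame +3: GGA TGG ATG GCT AGG GGG GAA GGG GTC — no ATG→stop ORF.
Frame -1: AGA CCC CTT CCC CCC TAG CCA TCC ATC CTT — no ATG→stop ORF.
Frame -2: GAC CCC TTC CCC CCT AGC CAT CCA TCC — no ATG→stop ORF.
Frame -3: ACC CCT TCC CCC CTA GCC ATC CAT CCT — no ATG→stop ORF.
Longest ORF is 12 nt in frame +2 (positions 5–16).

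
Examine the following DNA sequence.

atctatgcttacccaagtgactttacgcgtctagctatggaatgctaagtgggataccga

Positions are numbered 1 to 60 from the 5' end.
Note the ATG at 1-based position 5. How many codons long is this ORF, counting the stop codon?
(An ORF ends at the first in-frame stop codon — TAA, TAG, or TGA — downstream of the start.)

Codons from position 5: ATG (5–7), CTT (8–10), ACC (11–13), CAA (14–16), GTG (17–19), ACT (20–22), TTA (23–25), CGC (26–28), GTC (29–31), TAG (32–34).
TAG is the first in-frame stop; that's 10 codons including the stop.

10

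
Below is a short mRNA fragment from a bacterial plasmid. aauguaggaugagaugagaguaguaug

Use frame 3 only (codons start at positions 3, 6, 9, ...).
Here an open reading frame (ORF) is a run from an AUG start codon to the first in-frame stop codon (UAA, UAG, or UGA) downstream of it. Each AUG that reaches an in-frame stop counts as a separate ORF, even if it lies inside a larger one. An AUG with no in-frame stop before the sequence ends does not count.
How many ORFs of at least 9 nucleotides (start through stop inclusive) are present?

Frame 3: UGU AGG AUG AGA UGA GAG UAG UAU — AUG at 9, stop UGA at 15 → 9 nt.
ORFs ≥ 9 nucleotides: frame 3 9–17 (9 nucleotides). Count = 1.

1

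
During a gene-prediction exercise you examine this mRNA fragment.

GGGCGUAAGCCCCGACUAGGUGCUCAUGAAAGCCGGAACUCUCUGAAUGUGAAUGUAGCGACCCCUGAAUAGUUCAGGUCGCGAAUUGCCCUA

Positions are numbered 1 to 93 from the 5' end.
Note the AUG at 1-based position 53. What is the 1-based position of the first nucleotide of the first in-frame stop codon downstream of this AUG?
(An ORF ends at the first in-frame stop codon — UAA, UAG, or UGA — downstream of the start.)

56

Codons from position 53: AUG (53–55), UAG (56–58).
UAG is a stop codon; it begins at position 56.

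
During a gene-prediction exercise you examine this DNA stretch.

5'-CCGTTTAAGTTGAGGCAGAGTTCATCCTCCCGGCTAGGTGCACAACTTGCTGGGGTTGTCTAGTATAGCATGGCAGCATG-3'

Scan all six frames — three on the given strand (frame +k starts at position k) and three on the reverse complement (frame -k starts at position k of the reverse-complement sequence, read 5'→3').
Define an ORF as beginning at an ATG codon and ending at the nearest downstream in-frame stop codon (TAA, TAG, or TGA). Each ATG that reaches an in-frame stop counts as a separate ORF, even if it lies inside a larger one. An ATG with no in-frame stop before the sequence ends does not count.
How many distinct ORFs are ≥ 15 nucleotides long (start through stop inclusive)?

Reverse complement (5'→3'): CATGCTGCCATGCTATACTAGACAACCCCAGCAAGTTGTGCACCTAGCCGGGAGGATGAACTCTGCCTCAACTTAAACGG
Frame +1: CCG TTT AAG TTG AGG CAG AGT TCA TCC TCC CGG CTA GGT GCA CAA CTT GCT GGG GTT GTC TAG TAT AGC ATG GCA GCA — no ATG→stop ORF.
Frame +2: CGT TTA AGT TGA GGC AGA GTT CAT CCT CCC GGC TAG GTG CAC AAC TTG CTG GGG TTG TCT AGT ATA GCA TGG CAG CAT — no ATG→stop ORF.
Frame +3: GTT TAA GTT GAG GCA GAG TTC ATC CTC CCG GCT AGG TGC ACA ACT TGC TGG GGT TGT CTA GTA TAG CAT GGC AGC ATG — no ATG→stop ORF.
Frame -1: CAT GCT GCC ATG CTA TAC TAG ACA ACC CCA GCA AGT TGT GCA CCT AGC CGG GAG GAT GAA CTC TGC CTC AAC TTA AAC — ATG at 10, stop TAG at 19 → 12 nt.
Frame -2: ATG CTG CCA TGC TAT ACT AGA CAA CCC CAG CAA GTT GTG CAC CTA GCC GGG AGG ATG AAC TCT GCC TCA ACT TAA ACG — ATG at 2, stop TAA at 74 → 75 nt; ATG at 56, stop TAA at 74 → 21 nt.
Frame -3: TGC TGC CAT GCT ATA CTA GAC AAC CCC AGC AAG TTG TGC ACC TAG CCG GGA GGA TGA ACT CTG CCT CAA CTT AAA CGG — no ATG→stop ORF.
ORFs ≥ 15 nucleotides: frame -2 2–76 (75 nucleotides), frame -2 56–76 (21 nucleotides). Count = 2.

2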